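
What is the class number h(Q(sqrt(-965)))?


K = Q(sqrt(-965)). d mod 4 = 3, so D = disc(K) = 4d = -3860
h(K) equals the number of primitive reduced positive-definite forms (a, b, c) = a*x^2 + b*x*y + c*y^2 with b^2 - 4ac = D,
where reduced means |b| <= a <= c, with b >= 0 whenever |b| = a or a = c, and primitive means gcd(a, b, c) = 1.
Reduced forces 3a^2 <= |D| = 3860, so 1 <= a <= 35; b must have the parity of D, and c = (b^2 - D)/(4a) must be an integer >= a.
Enumerate a = 1..35, b in [-a, a]:
  a=1: (1, 0, 965)  [1]
  a=2: (2, 2, 483)  [1]
  a=3: (3, -2, 322), (3, 2, 322)  [2]
  a=4: none
  a=5: (5, 0, 193)  [1]
  a=6: (6, -2, 161), (6, 2, 161)  [2]
  a=7: (7, -2, 138), (7, 2, 138)  [2]
  a=8: none
  a=9: (9, -8, 109), (9, 8, 109)  [2]
  a=10: (10, 10, 99)  [1]
  a=11: (11, -10, 90), (11, 10, 90)  [2]
  a=12: none
  a=13: (13, -12, 77), (13, 12, 77)  [2]
  a=14: (14, -2, 69), (14, 2, 69)  [2]
  a=15: (15, -10, 66), (15, 10, 66)  [2]
  a=16: none
  a=17: (17, -4, 57), (17, 4, 57)  [2]
  a=18: (18, -10, 55), (18, 10, 55)  [2]
  a=19: (19, -4, 51), (19, 4, 51)  [2]
  a=20: none
  a=21: (21, -16, 49), (21, -2, 46), (21, 2, 46), (21, 16, 49)  [4]
  a=22: (22, -10, 45), (22, 10, 45)  [2]
  a=23: (23, -2, 42), (23, 2, 42)  [2]
  a=24..25: none
  a=26: (26, -14, 39), (26, 14, 39)  [2]
  a=27: (27, -26, 42), (27, 26, 42)  [2]
  a=28..29: none
  a=30: (30, -10, 33), (30, 10, 33)  [2]
  a=31..32: none
  a=33: (33, -32, 37), (33, 32, 37)  [2]
  a=34: (34, -30, 35), (34, 30, 35)  [2]
  a=35: none
Total reduced forms: 1 + 1 + 2 + 1 + 2 + 2 + 2 + 1 + 2 + 2 + 2 + 2 + 2 + 2 + 2 + 4 + 2 + 2 + 2 + 2 + 2 + 2 + 2 = 44
h = 44

44


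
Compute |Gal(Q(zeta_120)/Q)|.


|Gal(Q(zeta_120)/Q)| = phi(120)
= 32

32


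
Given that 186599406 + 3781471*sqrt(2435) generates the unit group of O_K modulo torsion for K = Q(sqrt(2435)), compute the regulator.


epsilon = 186599406 + 3781471*sqrt(2435)
= 3.7320e+08
R = ln(3.7320e+08)
= 19.7376

19.7376


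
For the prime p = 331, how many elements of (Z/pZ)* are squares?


For prime p, the number of non-zero quadratic residues is (p-1)/2.
= (331-1)/2
= 165

165


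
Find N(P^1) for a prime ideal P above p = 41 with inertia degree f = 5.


N(P^a) = p^(a*f)
= 41^(1*5)
= 41^5
= 115856201

115856201


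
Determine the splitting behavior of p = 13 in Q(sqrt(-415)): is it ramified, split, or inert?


K = Q(sqrt(-415)). Since d mod 4 = 1, disc(K) = -415.
Check p | disc: -415 mod 13 = 1.
p does not divide disc. Compute Legendre symbol (d/p):
1^((13-1)/2) mod 13 = 1
(d/p) = 1, so p splits: (p) = P*P' with e=1, f=1, g=2.
Therefore p is split.

split


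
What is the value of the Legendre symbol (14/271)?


p = 271 is prime, so compute (14/271) with the reciprocity algorithm (Jacobi-symbol steps: pull out 2s via (2/n), flip via reciprocity, reduce):
  pull out 2: (2/271) = +1  (since 271 mod 8 = 7)
  reciprocity: (7/271) -> -(271/7)
  reduce: (5/7)
  reciprocity: (5/7) -> +(7/5)
  reduce: (2/5)
  pull out 2: (2/5) = -1  (since 5 mod 8 = 5)
  (1/5) = 1
Product of signs = 1
(14/271) = 1

1


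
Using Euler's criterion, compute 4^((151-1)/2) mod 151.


p = 151 is prime and the exponent is (p-1)/2 = 75, so by Euler's criterion 4^75 = (4/151) = +1 or -1 mod 151.
Compute by square-and-multiply:
  75 = 64 + 8 + 2 + 1 (binary 1001011)
  Repeated squaring mod 151: 4^1 = 4, 4^2 = 16, 4^4 = 105, 4^8 = 2, 4^16 = 4, 4^32 = 16, 4^64 = 105
  4^75 = 4^64 * 4^8 * 4^2 * 4^1 = 105 * 2 * 16 * 4 mod 151
    105 * 2 = 210 = 59 mod 151
    59 * 16 = 944 = 38 mod 151
    38 * 4 = 152 = 1 mod 151
  4^75 = 1 mod 151
Result 1: 4 is a quadratic residue mod 151.
4^75 mod 151 = 1

1


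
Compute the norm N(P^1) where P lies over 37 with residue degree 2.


N(P^a) = p^(a*f)
= 37^(1*2)
= 37^2
= 1369

1369


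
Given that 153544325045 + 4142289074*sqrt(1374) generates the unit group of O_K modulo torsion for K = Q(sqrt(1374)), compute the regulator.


epsilon = 153544325045 + 4142289074*sqrt(1374)
= 3.0709e+11
R = ln(3.0709e+11)
= 26.4504

26.4504


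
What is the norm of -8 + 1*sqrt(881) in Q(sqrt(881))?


N(a + b*sqrt(d)) = a^2 - d*b^2
= (-8)^2 - (881)*(1)^2
= 64 - 881
= -817

-817


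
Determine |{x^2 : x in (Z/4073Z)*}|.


For prime p, the number of non-zero quadratic residues is (p-1)/2.
= (4073-1)/2
= 2036

2036


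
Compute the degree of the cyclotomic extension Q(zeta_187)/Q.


The degree equals Euler's totient phi(187).
187 = 11 * 17
phi(187) = 160

160


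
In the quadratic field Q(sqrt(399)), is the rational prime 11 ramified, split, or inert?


K = Q(sqrt(399)). Since d mod 4 = 3, disc(K) = 1596.
Check p | disc: 1596 mod 11 = 1.
p does not divide disc. Compute Legendre symbol (d/p):
3^((11-1)/2) mod 11 = 1
(d/p) = 1, so p splits: (p) = P*P' with e=1, f=1, g=2.
Therefore p is split.

split


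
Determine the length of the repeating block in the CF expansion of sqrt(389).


Run the CF algorithm for sqrt(389).
a_0 = floor(sqrt(389)) = 19; set m_0=0, q_0=1.
Recurrence: m' = q*a - m,  q' = (d - m'^2)/q,  a' = floor((a_0 + m')/q').
  step 1: m=19, q=28, a=1
  step 2: m=9, q=11, a=2
  step 3: m=13, q=20, a=1
  step 4: m=7, q=17, a=1
  step 5: m=10, q=17, a=1
  step 6: m=7, q=20, a=1
  step 7: m=13, q=11, a=2
  step 8: m=9, q=28, a=1
  step 9: m=19, q=1, a=38
a_9 = 2*a_0 = 38, so the period closes here.
sqrt(389) = [19; 1, 2, 1, 1, 1, 1, 2, 1, 38]
Period length = 9

9


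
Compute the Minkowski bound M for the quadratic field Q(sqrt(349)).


d = 349, d mod 4 = 1, so disc(K) = d = 349; |disc(K)| = 349
Real quadratic field, so n = 2, s = r2 = 0, r1 = 2
M = (n!/n^n) * (4/pi)^s * sqrt(|disc(K)|) = (2!/2^2) * (4/pi)^0 * sqrt(349)
= 0.5 * 1.000000 * 18.681542
= 9.3408

9.3408


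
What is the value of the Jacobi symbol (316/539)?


Compute (316/539) via quadratic reciprocity:
  pull out 2: (2/539) = -1  (since 539 mod 8 = 3)
  pull out 2: (2/539) = -1  (since 539 mod 8 = 3)
  reciprocity: (79/539) -> -(539/79)
  reduce: (65/79)
  reciprocity: (65/79) -> +(79/65)
  reduce: (14/65)
  pull out 2: (2/65) = +1  (since 65 mod 8 = 1)
  reciprocity: (7/65) -> +(65/7)
  reduce: (2/7)
  pull out 2: (2/7) = +1  (since 7 mod 8 = 7)
  (1/7) = 1
Product of signs = -1

-1


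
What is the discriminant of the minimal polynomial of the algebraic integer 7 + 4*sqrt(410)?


The element 7 + 4*sqrt(410) has minimal polynomial:
x^2 - 14*x - 6511
Discriminant = (-14)^2 - 4*(-6511)
= 196 + 26044
= 26240

26240


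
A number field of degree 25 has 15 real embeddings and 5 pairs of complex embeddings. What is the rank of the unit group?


By Dirichlet's unit theorem:
rank = r1 + r2 - 1
= 15 + 5 - 1
= 19

19


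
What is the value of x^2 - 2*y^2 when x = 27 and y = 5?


x^2 - d*y^2
= 27^2 - 2*5^2
= 729 - 50
= 679

679


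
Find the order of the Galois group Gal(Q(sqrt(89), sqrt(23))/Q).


The 2 square roots of distinct primes are multiplicatively independent over Q,
so [K:Q] = 2^2 and Gal(K/Q) is isomorphic to (Z/2Z)^2.
|Gal| = 2^2 = 4

4


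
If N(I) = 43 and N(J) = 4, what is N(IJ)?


N(IJ) = N(I) * N(J)
= 43 * 4
= 172

172


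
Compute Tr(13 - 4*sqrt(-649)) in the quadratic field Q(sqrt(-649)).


Tr(a + b*sqrt(d)) = (a + b*sqrt(d)) + (a - b*sqrt(d)) = 2a
= 2 * (13)
= 26

26


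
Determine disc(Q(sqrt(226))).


For K = Q(sqrt(d)) with d squarefree: disc(K) = d if d = 1 mod 4, and disc(K) = 4d if d = 2 or 3 mod 4.
Here d = 226, and d mod 4 = 2.
d = 2 mod 4, not 1 (O_K = Z[sqrt(d)]), so disc(K) = 4d = 4 * (226) = 904

904


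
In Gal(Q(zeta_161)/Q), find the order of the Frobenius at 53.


The Frobenius at p in Gal(Q(zeta_n)/Q) = (Z/nZ)* is the class of p, so its order is ord_161(53), the smallest k >= 1 with 53^k = 1 mod 161.
n = 161 = 7 * 23, phi(161) = 132; the order divides phi(n).
Divisors of 132: 1, 2, 3, 4, 6, 11, 12, 22, 33, 44, 66, 132
Repeated squaring mod 161: 53^1 = 53, 53^2 = 72, 53^4 = 32, 53^8 = 58, 53^16 = 144, 53^32 = 128, 53^64 = 123, 53^128 = 156
Test divisors in increasing order:
  k=1: 53^1 = 53 mod 161
  k=2: 53^2 = 72 mod 161
  k=3: 53^3 = 72 * 53 = 113 mod 161
  k=4: 53^4 = 32 mod 161
  k=6: 53^6 = 32 * 72 = 50 mod 161
  k=11: 53^11 = 58 * 72 * 53 = 114 mod 161
  k=12: 53^12 = 58 * 32 = 85 mod 161
  k=22: 53^22 = 144 * 32 * 72 = 116 mod 161
  k=33: 53^33 = 128 * 53 = 22 mod 161
  k=44: 53^44 = 128 * 58 * 32 = 93 mod 161
  k=66: 53^66 = 123 * 72 = 1 mod 161  <- first divisor giving 1
Order = 66

66


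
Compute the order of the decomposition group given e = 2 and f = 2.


|D_P| = e * f
= 2 * 2
= 4

4


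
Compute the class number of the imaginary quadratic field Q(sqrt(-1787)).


K = Q(sqrt(-1787)). d mod 4 = 1, so D = disc(K) = d = -1787
h(K) equals the number of primitive reduced positive-definite forms (a, b, c) = a*x^2 + b*x*y + c*y^2 with b^2 - 4ac = D,
where reduced means |b| <= a <= c, with b >= 0 whenever |b| = a or a = c, and primitive means gcd(a, b, c) = 1.
Reduced forces 3a^2 <= |D| = 1787, so 1 <= a <= 24; b must have the parity of D, and c = (b^2 - D)/(4a) must be an integer >= a.
Enumerate a = 1..24, b in [-a, a]:
  a=1: (1, 1, 447)  [1]
  a=2: none
  a=3: (3, -1, 149), (3, 1, 149)  [2]
  a=4..8: none
  a=9: (9, -7, 51), (9, 7, 51)  [2]
  a=10..16: none
  a=17: (17, -7, 27), (17, 7, 27)  [2]
  a=18..24: none
Total reduced forms: 1 + 2 + 2 + 2 = 7
h = 7

7


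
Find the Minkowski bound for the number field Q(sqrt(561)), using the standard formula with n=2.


d = 561, d mod 4 = 1, so disc(K) = d = 561; |disc(K)| = 561
Real quadratic field, so n = 2, s = r2 = 0, r1 = 2
M = (n!/n^n) * (4/pi)^s * sqrt(|disc(K)|) = (2!/2^2) * (4/pi)^0 * sqrt(561)
= 0.5 * 1.000000 * 23.685439
= 11.8427

11.8427


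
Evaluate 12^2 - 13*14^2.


x^2 - d*y^2
= 12^2 - 13*14^2
= 144 - 2548
= -2404

-2404


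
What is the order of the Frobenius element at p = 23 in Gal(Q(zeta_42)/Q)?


The Frobenius at p in Gal(Q(zeta_n)/Q) = (Z/nZ)* is the class of p, so its order is ord_42(23), the smallest k >= 1 with 23^k = 1 mod 42.
n = 42 = 2 * 3 * 7, phi(42) = 12; the order divides phi(n).
Divisors of 12: 1, 2, 3, 4, 6, 12
Repeated squaring mod 42: 23^1 = 23, 23^2 = 25, 23^4 = 37, 23^8 = 25
Test divisors in increasing order:
  k=1: 23^1 = 23 mod 42
  k=2: 23^2 = 25 mod 42
  k=3: 23^3 = 25 * 23 = 29 mod 42
  k=4: 23^4 = 37 mod 42
  k=6: 23^6 = 37 * 25 = 1 mod 42  <- first divisor giving 1
Order = 6

6


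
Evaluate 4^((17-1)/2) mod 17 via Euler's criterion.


p = 17 is prime and the exponent is (p-1)/2 = 8, so by Euler's criterion 4^8 = (4/17) = +1 or -1 mod 17.
Compute by square-and-multiply:
  8 = 8 (binary 1000)
  Repeated squaring mod 17: 4^1 = 4, 4^2 = 16, 4^4 = 1, 4^8 = 1
  4^8 = 1 mod 17
Result 1: 4 is a quadratic residue mod 17.
4^8 mod 17 = 1

1


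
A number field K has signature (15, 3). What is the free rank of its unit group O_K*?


By Dirichlet's unit theorem:
rank = r1 + r2 - 1
= 15 + 3 - 1
= 17

17


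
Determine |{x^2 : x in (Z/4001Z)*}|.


For prime p, the number of non-zero quadratic residues is (p-1)/2.
= (4001-1)/2
= 2000

2000


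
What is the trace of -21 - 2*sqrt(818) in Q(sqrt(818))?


Tr(a + b*sqrt(d)) = (a + b*sqrt(d)) + (a - b*sqrt(d)) = 2a
= 2 * (-21)
= -42

-42


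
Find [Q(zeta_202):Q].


The degree equals Euler's totient phi(202).
202 = 2 * 101
phi(202) = 100

100


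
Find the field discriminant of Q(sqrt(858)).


For K = Q(sqrt(d)) with d squarefree: disc(K) = d if d = 1 mod 4, and disc(K) = 4d if d = 2 or 3 mod 4.
Here d = 858, and d mod 4 = 2.
d = 2 mod 4, not 1 (O_K = Z[sqrt(d)]), so disc(K) = 4d = 4 * (858) = 3432

3432


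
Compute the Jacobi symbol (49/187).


Compute (49/187) via quadratic reciprocity:
  reciprocity: (49/187) -> +(187/49)
  reduce: (40/49)
  pull out 2: (2/49) = +1  (since 49 mod 8 = 1)
  pull out 2: (2/49) = +1  (since 49 mod 8 = 1)
  pull out 2: (2/49) = +1  (since 49 mod 8 = 1)
  reciprocity: (5/49) -> +(49/5)
  reduce: (4/5)
  pull out 2: (2/5) = -1  (since 5 mod 8 = 5)
  pull out 2: (2/5) = -1  (since 5 mod 8 = 5)
  (1/5) = 1
Product of signs = 1

1


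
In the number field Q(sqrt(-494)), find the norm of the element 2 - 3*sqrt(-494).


N(a + b*sqrt(d)) = a^2 - d*b^2
= (2)^2 - (-494)*(-3)^2
= 4 + 4446
= 4450

4450


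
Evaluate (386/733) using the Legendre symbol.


p = 733 is prime, so compute (386/733) with the reciprocity algorithm (Jacobi-symbol steps: pull out 2s via (2/n), flip via reciprocity, reduce):
  pull out 2: (2/733) = -1  (since 733 mod 8 = 5)
  reciprocity: (193/733) -> +(733/193)
  reduce: (154/193)
  pull out 2: (2/193) = +1  (since 193 mod 8 = 1)
  reciprocity: (77/193) -> +(193/77)
  reduce: (39/77)
  reciprocity: (39/77) -> +(77/39)
  reduce: (38/39)
  pull out 2: (2/39) = +1  (since 39 mod 8 = 7)
  reciprocity: (19/39) -> -(39/19)
  reduce: (1/19)
  (1/19) = 1
Product of signs = 1
(386/733) = 1

1


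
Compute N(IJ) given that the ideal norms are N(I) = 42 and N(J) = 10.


N(IJ) = N(I) * N(J)
= 42 * 10
= 420

420


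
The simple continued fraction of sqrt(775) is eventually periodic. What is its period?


Run the CF algorithm for sqrt(775).
a_0 = floor(sqrt(775)) = 27; set m_0=0, q_0=1.
Recurrence: m' = q*a - m,  q' = (d - m'^2)/q,  a' = floor((a_0 + m')/q').
  step 1: m=27, q=46, a=1
  step 2: m=19, q=9, a=5
  step 3: m=26, q=11, a=4
  step 4: m=18, q=41, a=1
  step 5: m=23, q=6, a=8
  step 6: m=25, q=25, a=2
  step 7: m=25, q=6, a=8
  step 8: m=23, q=41, a=1
  step 9: m=18, q=11, a=4
  step 10: m=26, q=9, a=5
  step 11: m=19, q=46, a=1
  step 12: m=27, q=1, a=54
a_12 = 2*a_0 = 54, so the period closes here.
sqrt(775) = [27; 1, 5, 4, 1, 8, 2, 8, 1, 4, 5, 1, 54]
Period length = 12

12


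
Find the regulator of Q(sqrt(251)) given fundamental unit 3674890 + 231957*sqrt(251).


epsilon = 3674890 + 231957*sqrt(251)
= 7.3498e+06
R = ln(7.3498e+06)
= 15.8102

15.8102


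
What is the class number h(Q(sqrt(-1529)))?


K = Q(sqrt(-1529)). d mod 4 = 3, so D = disc(K) = 4d = -6116
h(K) equals the number of primitive reduced positive-definite forms (a, b, c) = a*x^2 + b*x*y + c*y^2 with b^2 - 4ac = D,
where reduced means |b| <= a <= c, with b >= 0 whenever |b| = a or a = c, and primitive means gcd(a, b, c) = 1.
Reduced forces 3a^2 <= |D| = 6116, so 1 <= a <= 45; b must have the parity of D, and c = (b^2 - D)/(4a) must be an integer >= a.
Enumerate a = 1..45, b in [-a, a]:
  a=1: (1, 0, 1529)  [1]
  a=2: (2, 2, 765)  [1]
  a=3: (3, -2, 510), (3, 2, 510)  [2]
  a=4: none
  a=5: (5, -2, 306), (5, 2, 306)  [2]
  a=6: (6, -2, 255), (6, 2, 255)  [2]
  a=7: (7, -4, 219), (7, 4, 219)  [2]
  a=8: none
  a=9: (9, -2, 170), (9, 2, 170)  [2]
  a=10: (10, -2, 153), (10, 2, 153)  [2]
  a=11: (11, 0, 139)  [1]
  a=12..13: none
  a=14: (14, -10, 111), (14, 10, 111)  [2]
  a=15: (15, -8, 103), (15, -2, 102), (15, 2, 102), (15, 8, 103)  [4]
  a=16: none
  a=17: (17, -2, 90), (17, 2, 90)  [2]
  a=18: (18, -2, 85), (18, 2, 85)  [2]
  a=19..20: none
  a=21: (21, -10, 74), (21, -4, 73), (21, 4, 73), (21, 10, 74)  [4]
  a=22: (22, 22, 75)  [1]
  a=23: (23, -18, 70), (23, 18, 70)  [2]
  a=24: none
  a=25: (25, -22, 66), (25, 22, 66)  [2]
  a=26: none
  a=27: (27, -16, 59), (27, 16, 59)  [2]
  a=28..29: none
  a=30: (30, -22, 55), (30, -2, 51), (30, 2, 51), (30, 22, 55)  [4]
  a=31..32: none
  a=33: (33, -22, 50), (33, 22, 50)  [2]
  a=34: (34, -2, 45), (34, 2, 45)  [2]
  a=35: (35, -32, 51), (35, -18, 46), (35, 18, 46), (35, 32, 51)  [4]
  a=36: none
  a=37: (37, -10, 42), (37, 10, 42)  [2]
  a=38..41: none
  a=42: (42, -38, 45), (42, 38, 45)  [2]
  a=43..45: none
Total reduced forms: 1 + 1 + 2 + 2 + 2 + 2 + 2 + 2 + 1 + 2 + 4 + 2 + 2 + 4 + 1 + 2 + 2 + 2 + 4 + 2 + 2 + 4 + 2 + 2 = 52
h = 52

52


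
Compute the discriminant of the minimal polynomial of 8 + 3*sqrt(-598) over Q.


The element 8 + 3*sqrt(-598) has minimal polynomial:
x^2 - 16*x + 5446
Discriminant = (-16)^2 - 4*(5446)
= 256 - 21784
= -21528

-21528


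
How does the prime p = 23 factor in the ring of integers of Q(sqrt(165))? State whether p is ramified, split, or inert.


K = Q(sqrt(165)). Since d mod 4 = 1, disc(K) = 165.
Check p | disc: 165 mod 23 = 4.
p does not divide disc. Compute Legendre symbol (d/p):
4^((23-1)/2) mod 23 = 1
(d/p) = 1, so p splits: (p) = P*P' with e=1, f=1, g=2.
Therefore p is split.

split


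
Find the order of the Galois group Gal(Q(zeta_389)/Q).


|Gal(Q(zeta_389)/Q)| = phi(389)
= 388

388


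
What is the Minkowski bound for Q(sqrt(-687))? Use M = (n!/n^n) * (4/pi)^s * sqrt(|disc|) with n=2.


d = -687, d mod 4 = 1, so disc(K) = d = -687; |disc(K)| = 687
Imaginary quadratic field, so n = 2, s = r2 = 1, r1 = 0
M = (n!/n^n) * (4/pi)^s * sqrt(|disc(K)|) = (2!/2^2) * (4/pi)^1 * sqrt(687)
= 0.5 * 1.273240 * 26.210685
= 16.6862

16.6862


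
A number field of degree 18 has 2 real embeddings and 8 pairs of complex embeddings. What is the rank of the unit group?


By Dirichlet's unit theorem:
rank = r1 + r2 - 1
= 2 + 8 - 1
= 9

9


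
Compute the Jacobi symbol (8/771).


Compute (8/771) via quadratic reciprocity:
  pull out 2: (2/771) = -1  (since 771 mod 8 = 3)
  pull out 2: (2/771) = -1  (since 771 mod 8 = 3)
  pull out 2: (2/771) = -1  (since 771 mod 8 = 3)
  (1/771) = 1
Product of signs = -1

-1


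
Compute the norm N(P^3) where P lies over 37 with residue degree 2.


N(P^a) = p^(a*f)
= 37^(3*2)
= 37^6
= 2565726409

2565726409


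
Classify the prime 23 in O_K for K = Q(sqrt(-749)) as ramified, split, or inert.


K = Q(sqrt(-749)). Since d mod 4 = 3, disc(K) = -2996.
Check p | disc: -2996 mod 23 = 17.
p does not divide disc. Compute Legendre symbol (d/p):
10^((23-1)/2) mod 23 = -1
(d/p) = -1, so p is inert: (p) stays prime with e=1, f=2, g=1.
Therefore p is inert.

inert


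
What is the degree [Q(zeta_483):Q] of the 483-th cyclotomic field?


The degree equals Euler's totient phi(483).
483 = 3 * 7 * 23
phi(483) = 264

264


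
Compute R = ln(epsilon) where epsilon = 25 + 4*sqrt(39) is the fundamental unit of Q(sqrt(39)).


epsilon = 25 + 4*sqrt(39)
= 49.9800
R = ln(49.9800)
= 3.9116

3.9116


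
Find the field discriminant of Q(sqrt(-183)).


For K = Q(sqrt(d)) with d squarefree: disc(K) = d if d = 1 mod 4, and disc(K) = 4d if d = 2 or 3 mod 4.
Here d = -183, and d mod 4 = 1.
d = 1 mod 4 (O_K = Z[(1+sqrt(d))/2]), so disc(K) = d = -183

-183


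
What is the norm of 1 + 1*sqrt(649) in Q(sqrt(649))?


N(a + b*sqrt(d)) = a^2 - d*b^2
= (1)^2 - (649)*(1)^2
= 1 - 649
= -648

-648


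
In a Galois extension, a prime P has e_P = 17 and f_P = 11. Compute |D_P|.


|D_P| = e * f
= 17 * 11
= 187

187


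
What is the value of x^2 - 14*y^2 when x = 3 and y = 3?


x^2 - d*y^2
= 3^2 - 14*3^2
= 9 - 126
= -117

-117


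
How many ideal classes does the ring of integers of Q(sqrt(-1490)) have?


K = Q(sqrt(-1490)). d mod 4 = 2, so D = disc(K) = 4d = -5960
h(K) equals the number of primitive reduced positive-definite forms (a, b, c) = a*x^2 + b*x*y + c*y^2 with b^2 - 4ac = D,
where reduced means |b| <= a <= c, with b >= 0 whenever |b| = a or a = c, and primitive means gcd(a, b, c) = 1.
Reduced forces 3a^2 <= |D| = 5960, so 1 <= a <= 44; b must have the parity of D, and c = (b^2 - D)/(4a) must be an integer >= a.
Enumerate a = 1..44, b in [-a, a]:
  a=1: (1, 0, 1490)  [1]
  a=2: (2, 0, 745)  [1]
  a=3: (3, -2, 497), (3, 2, 497)  [2]
  a=4: none
  a=5: (5, 0, 298)  [1]
  a=6: (6, -4, 249), (6, 4, 249)  [2]
  a=7: (7, -2, 213), (7, 2, 213)  [2]
  a=8: none
  a=9: (9, -4, 166), (9, 4, 166)  [2]
  a=10: (10, 0, 149)  [1]
  a=11..13: none
  a=14: (14, -12, 109), (14, 12, 109)  [2]
  a=15: (15, -10, 101), (15, 10, 101)  [2]
  a=16..17: none
  a=18: (18, -4, 83), (18, 4, 83)  [2]
  a=19: (19, -14, 81), (19, 14, 81)  [2]
  a=20: none
  a=21: (21, -16, 74), (21, -2, 71), (21, 2, 71), (21, 16, 74)  [4]
  a=22..26: none
  a=27: (27, -14, 57), (27, 14, 57)  [2]
  a=28..29: none
  a=30: (30, -20, 53), (30, 20, 53)  [2]
  a=31..34: none
  a=35: (35, -30, 49), (35, 30, 49)  [2]
  a=36: none
  a=37: (37, -16, 42), (37, 16, 42)  [2]
  a=38: (38, -24, 43), (38, 24, 43)  [2]
  a=39..41: none
  a=42: (42, -40, 45), (42, 40, 45)  [2]
  a=43..44: none
Total reduced forms: 1 + 1 + 2 + 1 + 2 + 2 + 2 + 1 + 2 + 2 + 2 + 2 + 4 + 2 + 2 + 2 + 2 + 2 + 2 = 36
h = 36

36


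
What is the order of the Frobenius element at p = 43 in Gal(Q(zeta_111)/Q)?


The Frobenius at p in Gal(Q(zeta_n)/Q) = (Z/nZ)* is the class of p, so its order is ord_111(43), the smallest k >= 1 with 43^k = 1 mod 111.
n = 111 = 3 * 37, phi(111) = 72; the order divides phi(n).
Divisors of 72: 1, 2, 3, 4, 6, 8, 9, 12, 18, 24, 36, 72
Repeated squaring mod 111: 43^1 = 43, 43^2 = 73, 43^4 = 1, 43^8 = 1, 43^16 = 1, 43^32 = 1, 43^64 = 1
Test divisors in increasing order:
  k=1: 43^1 = 43 mod 111
  k=2: 43^2 = 73 mod 111
  k=3: 43^3 = 73 * 43 = 31 mod 111
  k=4: 43^4 = 1 mod 111  <- first divisor giving 1
Order = 4

4


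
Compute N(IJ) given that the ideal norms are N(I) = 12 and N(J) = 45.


N(IJ) = N(I) * N(J)
= 12 * 45
= 540

540


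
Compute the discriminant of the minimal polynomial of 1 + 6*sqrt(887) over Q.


The element 1 + 6*sqrt(887) has minimal polynomial:
x^2 - 2*x - 31931
Discriminant = (-2)^2 - 4*(-31931)
= 4 + 127724
= 127728

127728


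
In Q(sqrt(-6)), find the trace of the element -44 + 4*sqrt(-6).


Tr(a + b*sqrt(d)) = (a + b*sqrt(d)) + (a - b*sqrt(d)) = 2a
= 2 * (-44)
= -88

-88


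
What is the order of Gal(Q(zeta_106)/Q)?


|Gal(Q(zeta_106)/Q)| = phi(106)
= 52

52


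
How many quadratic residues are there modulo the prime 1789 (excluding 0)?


For prime p, the number of non-zero quadratic residues is (p-1)/2.
= (1789-1)/2
= 894

894


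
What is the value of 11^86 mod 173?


p = 173 is prime and the exponent is (p-1)/2 = 86, so by Euler's criterion 11^86 = (11/173) = +1 or -1 mod 173.
Compute by square-and-multiply:
  86 = 64 + 16 + 4 + 2 (binary 1010110)
  Repeated squaring mod 173: 11^1 = 11, 11^2 = 121, 11^4 = 109, 11^8 = 117, 11^16 = 22, 11^32 = 138, 11^64 = 14
  11^86 = 11^64 * 11^16 * 11^4 * 11^2 = 14 * 22 * 109 * 121 mod 173
    14 * 22 = 308 = 135 mod 173
    135 * 109 = 14715 = 10 mod 173
    10 * 121 = 1210 = 172 mod 173
  11^86 = 172 mod 173
Result 172 = p - 1 = -1 mod 173: 11 is a quadratic non-residue mod 173. As a residue in [0, p-1] the value is 172.
11^86 mod 173 = 172

172


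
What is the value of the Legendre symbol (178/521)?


p = 521 is prime, so compute (178/521) with the reciprocity algorithm (Jacobi-symbol steps: pull out 2s via (2/n), flip via reciprocity, reduce):
  pull out 2: (2/521) = +1  (since 521 mod 8 = 1)
  reciprocity: (89/521) -> +(521/89)
  reduce: (76/89)
  pull out 2: (2/89) = +1  (since 89 mod 8 = 1)
  pull out 2: (2/89) = +1  (since 89 mod 8 = 1)
  reciprocity: (19/89) -> +(89/19)
  reduce: (13/19)
  reciprocity: (13/19) -> +(19/13)
  reduce: (6/13)
  pull out 2: (2/13) = -1  (since 13 mod 8 = 5)
  reciprocity: (3/13) -> +(13/3)
  reduce: (1/3)
  (1/3) = 1
Product of signs = -1
(178/521) = -1

-1


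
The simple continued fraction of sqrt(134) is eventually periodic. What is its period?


Run the CF algorithm for sqrt(134).
a_0 = floor(sqrt(134)) = 11; set m_0=0, q_0=1.
Recurrence: m' = q*a - m,  q' = (d - m'^2)/q,  a' = floor((a_0 + m')/q').
  step 1: m=11, q=13, a=1
  step 2: m=2, q=10, a=1
  step 3: m=8, q=7, a=2
  step 4: m=6, q=14, a=1
  step 5: m=8, q=5, a=3
  step 6: m=7, q=17, a=1
  step 7: m=10, q=2, a=10
  step 8: m=10, q=17, a=1
  step 9: m=7, q=5, a=3
  step 10: m=8, q=14, a=1
  step 11: m=6, q=7, a=2
  step 12: m=8, q=10, a=1
  step 13: m=2, q=13, a=1
  step 14: m=11, q=1, a=22
a_14 = 2*a_0 = 22, so the period closes here.
sqrt(134) = [11; 1, 1, 2, 1, 3, 1, 10, 1, 3, 1, 2, 1, 1, 22]
Period length = 14

14


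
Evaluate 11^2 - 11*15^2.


x^2 - d*y^2
= 11^2 - 11*15^2
= 121 - 2475
= -2354

-2354


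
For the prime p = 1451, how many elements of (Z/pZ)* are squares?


For prime p, the number of non-zero quadratic residues is (p-1)/2.
= (1451-1)/2
= 725

725


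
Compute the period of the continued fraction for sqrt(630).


Run the CF algorithm for sqrt(630).
a_0 = floor(sqrt(630)) = 25; set m_0=0, q_0=1.
Recurrence: m' = q*a - m,  q' = (d - m'^2)/q,  a' = floor((a_0 + m')/q').
  step 1: m=25, q=5, a=10
  step 2: m=25, q=1, a=50
a_2 = 2*a_0 = 50, so the period closes here.
sqrt(630) = [25; 10, 50]
Period length = 2

2


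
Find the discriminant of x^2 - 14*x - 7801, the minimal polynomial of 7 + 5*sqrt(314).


The element 7 + 5*sqrt(314) has minimal polynomial:
x^2 - 14*x - 7801
Discriminant = (-14)^2 - 4*(-7801)
= 196 + 31204
= 31400

31400


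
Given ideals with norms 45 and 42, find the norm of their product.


N(IJ) = N(I) * N(J)
= 45 * 42
= 1890

1890


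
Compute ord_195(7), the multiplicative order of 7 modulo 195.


We want ord_195(7), the smallest k >= 1 with 7^k = 1 mod 195.
n = 195 = 3 * 5 * 13, phi(195) = 96; the order divides phi(n).
Divisors of 96: 1, 2, 3, 4, 6, 8, 12, 16, 24, 32, 48, 96
Repeated squaring mod 195: 7^1 = 7, 7^2 = 49, 7^4 = 61, 7^8 = 16, 7^16 = 61, 7^32 = 16, 7^64 = 61
Test divisors in increasing order:
  k=1: 7^1 = 7 mod 195
  k=2: 7^2 = 49 mod 195
  k=3: 7^3 = 49 * 7 = 148 mod 195
  k=4: 7^4 = 61 mod 195
  k=6: 7^6 = 61 * 49 = 64 mod 195
  k=8: 7^8 = 16 mod 195
  k=12: 7^12 = 16 * 61 = 1 mod 195  <- first divisor giving 1
Order = 12

12


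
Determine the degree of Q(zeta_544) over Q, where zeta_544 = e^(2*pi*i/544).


The degree equals Euler's totient phi(544).
544 = 2^5 * 17
phi(544) = 256

256


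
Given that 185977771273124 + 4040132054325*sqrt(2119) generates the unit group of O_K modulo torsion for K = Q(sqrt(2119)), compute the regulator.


epsilon = 185977771273124 + 4040132054325*sqrt(2119)
= 3.7196e+14
R = ln(3.7196e+14)
= 33.5498

33.5498


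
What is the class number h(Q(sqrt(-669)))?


K = Q(sqrt(-669)). d mod 4 = 3, so D = disc(K) = 4d = -2676
h(K) equals the number of primitive reduced positive-definite forms (a, b, c) = a*x^2 + b*x*y + c*y^2 with b^2 - 4ac = D,
where reduced means |b| <= a <= c, with b >= 0 whenever |b| = a or a = c, and primitive means gcd(a, b, c) = 1.
Reduced forces 3a^2 <= |D| = 2676, so 1 <= a <= 29; b must have the parity of D, and c = (b^2 - D)/(4a) must be an integer >= a.
Enumerate a = 1..29, b in [-a, a]:
  a=1: (1, 0, 669)  [1]
  a=2: (2, 2, 335)  [1]
  a=3: (3, 0, 223)  [1]
  a=4: none
  a=5: (5, -2, 134), (5, 2, 134)  [2]
  a=6: (6, 6, 113)  [1]
  a=7..9: none
  a=10: (10, -2, 67), (10, 2, 67)  [2]
  a=11..14: none
  a=15: (15, -12, 47), (15, 12, 47)  [2]
  a=16..24: none
  a=25: (25, -18, 30), (25, 18, 30)  [2]
  a=26..29: none
Total reduced forms: 1 + 1 + 1 + 2 + 1 + 2 + 2 + 2 = 12
h = 12

12


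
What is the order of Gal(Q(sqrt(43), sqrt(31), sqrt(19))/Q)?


The 3 square roots of distinct primes are multiplicatively independent over Q,
so [K:Q] = 2^3 and Gal(K/Q) is isomorphic to (Z/2Z)^3.
|Gal| = 2^3 = 8

8


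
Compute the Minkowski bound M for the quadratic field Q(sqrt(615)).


d = 615, d mod 4 = 3, so disc(K) = 4d = 2460; |disc(K)| = 2460
Real quadratic field, so n = 2, s = r2 = 0, r1 = 2
M = (n!/n^n) * (4/pi)^s * sqrt(|disc(K)|) = (2!/2^2) * (4/pi)^0 * sqrt(2460)
= 0.5 * 1.000000 * 49.598387
= 24.7992

24.7992


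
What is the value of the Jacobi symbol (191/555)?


Compute (191/555) via quadratic reciprocity:
  reciprocity: (191/555) -> -(555/191)
  reduce: (173/191)
  reciprocity: (173/191) -> +(191/173)
  reduce: (18/173)
  pull out 2: (2/173) = -1  (since 173 mod 8 = 5)
  reciprocity: (9/173) -> +(173/9)
  reduce: (2/9)
  pull out 2: (2/9) = +1  (since 9 mod 8 = 1)
  (1/9) = 1
Product of signs = 1

1


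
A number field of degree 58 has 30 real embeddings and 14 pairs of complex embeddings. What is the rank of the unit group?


By Dirichlet's unit theorem:
rank = r1 + r2 - 1
= 30 + 14 - 1
= 43

43


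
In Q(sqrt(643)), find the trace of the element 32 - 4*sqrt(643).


Tr(a + b*sqrt(d)) = (a + b*sqrt(d)) + (a - b*sqrt(d)) = 2a
= 2 * (32)
= 64

64


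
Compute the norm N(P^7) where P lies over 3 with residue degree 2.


N(P^a) = p^(a*f)
= 3^(7*2)
= 3^14
= 4782969

4782969


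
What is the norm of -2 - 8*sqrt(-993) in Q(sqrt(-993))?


N(a + b*sqrt(d)) = a^2 - d*b^2
= (-2)^2 - (-993)*(-8)^2
= 4 + 63552
= 63556

63556


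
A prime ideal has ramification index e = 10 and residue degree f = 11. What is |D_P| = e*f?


|D_P| = e * f
= 10 * 11
= 110

110


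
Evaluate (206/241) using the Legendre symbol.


p = 241 is prime, so compute (206/241) with the reciprocity algorithm (Jacobi-symbol steps: pull out 2s via (2/n), flip via reciprocity, reduce):
  pull out 2: (2/241) = +1  (since 241 mod 8 = 1)
  reciprocity: (103/241) -> +(241/103)
  reduce: (35/103)
  reciprocity: (35/103) -> -(103/35)
  reduce: (33/35)
  reciprocity: (33/35) -> +(35/33)
  reduce: (2/33)
  pull out 2: (2/33) = +1  (since 33 mod 8 = 1)
  (1/33) = 1
Product of signs = -1
(206/241) = -1

-1


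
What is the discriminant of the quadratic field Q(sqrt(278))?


For K = Q(sqrt(d)) with d squarefree: disc(K) = d if d = 1 mod 4, and disc(K) = 4d if d = 2 or 3 mod 4.
Here d = 278, and d mod 4 = 2.
d = 2 mod 4, not 1 (O_K = Z[sqrt(d)]), so disc(K) = 4d = 4 * (278) = 1112

1112


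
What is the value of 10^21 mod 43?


p = 43 is prime and the exponent is (p-1)/2 = 21, so by Euler's criterion 10^21 = (10/43) = +1 or -1 mod 43.
Compute by square-and-multiply:
  21 = 16 + 4 + 1 (binary 10101)
  Repeated squaring mod 43: 10^1 = 10, 10^2 = 14, 10^4 = 24, 10^8 = 17, 10^16 = 31
  10^21 = 10^16 * 10^4 * 10^1 = 31 * 24 * 10 mod 43
    31 * 24 = 744 = 13 mod 43
    13 * 10 = 130 = 1 mod 43
  10^21 = 1 mod 43
Result 1: 10 is a quadratic residue mod 43.
10^21 mod 43 = 1

1


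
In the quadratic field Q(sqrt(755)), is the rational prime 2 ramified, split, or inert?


K = Q(sqrt(755)). Since d mod 4 = 3, disc(K) = 3020.
Check p | disc: 3020 mod 2 = 0.
p divides disc, so p ramifies: (p) = P^2 with e=2, f=1, g=1.
Therefore p is ramified.

ramified


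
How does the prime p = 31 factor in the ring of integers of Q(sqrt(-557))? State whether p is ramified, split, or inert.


K = Q(sqrt(-557)). Since d mod 4 = 3, disc(K) = -2228.
Check p | disc: -2228 mod 31 = 4.
p does not divide disc. Compute Legendre symbol (d/p):
1^((31-1)/2) mod 31 = 1
(d/p) = 1, so p splits: (p) = P*P' with e=1, f=1, g=2.
Therefore p is split.

split


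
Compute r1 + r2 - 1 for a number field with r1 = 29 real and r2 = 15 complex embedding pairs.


By Dirichlet's unit theorem:
rank = r1 + r2 - 1
= 29 + 15 - 1
= 43

43


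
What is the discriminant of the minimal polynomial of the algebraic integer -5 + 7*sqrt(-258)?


The element -5 + 7*sqrt(-258) has minimal polynomial:
x^2 + 10*x + 12667
Discriminant = (10)^2 - 4*(12667)
= 100 - 50668
= -50568

-50568


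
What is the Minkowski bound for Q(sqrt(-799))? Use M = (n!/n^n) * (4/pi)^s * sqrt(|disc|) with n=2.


d = -799, d mod 4 = 1, so disc(K) = d = -799; |disc(K)| = 799
Imaginary quadratic field, so n = 2, s = r2 = 1, r1 = 0
M = (n!/n^n) * (4/pi)^s * sqrt(|disc(K)|) = (2!/2^2) * (4/pi)^1 * sqrt(799)
= 0.5 * 1.273240 * 28.266588
= 17.9951

17.9951


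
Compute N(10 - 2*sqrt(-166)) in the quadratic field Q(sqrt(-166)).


N(a + b*sqrt(d)) = a^2 - d*b^2
= (10)^2 - (-166)*(-2)^2
= 100 + 664
= 764

764


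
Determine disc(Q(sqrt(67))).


For K = Q(sqrt(d)) with d squarefree: disc(K) = d if d = 1 mod 4, and disc(K) = 4d if d = 2 or 3 mod 4.
Here d = 67, and d mod 4 = 3.
d = 3 mod 4, not 1 (O_K = Z[sqrt(d)]), so disc(K) = 4d = 4 * (67) = 268

268


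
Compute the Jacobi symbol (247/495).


Compute (247/495) via quadratic reciprocity:
  reciprocity: (247/495) -> -(495/247)
  reduce: (1/247)
  (1/247) = 1
Product of signs = -1

-1


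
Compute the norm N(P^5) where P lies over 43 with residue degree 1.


N(P^a) = p^(a*f)
= 43^(5*1)
= 43^5
= 147008443

147008443


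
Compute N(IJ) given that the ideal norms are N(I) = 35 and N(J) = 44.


N(IJ) = N(I) * N(J)
= 35 * 44
= 1540

1540


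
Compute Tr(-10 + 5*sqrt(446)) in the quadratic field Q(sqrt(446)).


Tr(a + b*sqrt(d)) = (a + b*sqrt(d)) + (a - b*sqrt(d)) = 2a
= 2 * (-10)
= -20

-20


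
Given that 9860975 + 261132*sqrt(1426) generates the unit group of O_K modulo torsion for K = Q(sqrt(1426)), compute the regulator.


epsilon = 9860975 + 261132*sqrt(1426)
= 1.9722e+07
R = ln(1.9722e+07)
= 16.7972

16.7972


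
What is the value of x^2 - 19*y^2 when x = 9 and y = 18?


x^2 - d*y^2
= 9^2 - 19*18^2
= 81 - 6156
= -6075

-6075


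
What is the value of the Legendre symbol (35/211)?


p = 211 is prime, so compute (35/211) with the reciprocity algorithm (Jacobi-symbol steps: pull out 2s via (2/n), flip via reciprocity, reduce):
  reciprocity: (35/211) -> -(211/35)
  reduce: (1/35)
  (1/35) = 1
Product of signs = -1
(35/211) = -1

-1


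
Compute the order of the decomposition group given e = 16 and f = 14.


|D_P| = e * f
= 16 * 14
= 224

224


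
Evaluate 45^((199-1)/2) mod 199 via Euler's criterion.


p = 199 is prime and the exponent is (p-1)/2 = 99, so by Euler's criterion 45^99 = (45/199) = +1 or -1 mod 199.
Compute by square-and-multiply:
  99 = 64 + 32 + 2 + 1 (binary 1100011)
  Repeated squaring mod 199: 45^1 = 45, 45^2 = 35, 45^4 = 31, 45^8 = 165, 45^16 = 161, 45^32 = 51, 45^64 = 14
  45^99 = 45^64 * 45^32 * 45^2 * 45^1 = 14 * 51 * 35 * 45 mod 199
    14 * 51 = 714 = 117 mod 199
    117 * 35 = 4095 = 115 mod 199
    115 * 45 = 5175 = 1 mod 199
  45^99 = 1 mod 199
Result 1: 45 is a quadratic residue mod 199.
45^99 mod 199 = 1

1


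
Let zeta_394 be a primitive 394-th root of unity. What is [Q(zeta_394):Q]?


The degree equals Euler's totient phi(394).
394 = 2 * 197
phi(394) = 196

196


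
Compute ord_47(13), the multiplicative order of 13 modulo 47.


We want ord_47(13), the smallest k >= 1 with 13^k = 1 mod 47.
n = 47 = 47, phi(47) = 46; the order divides phi(n).
Divisors of 46: 1, 2, 23, 46
Repeated squaring mod 47: 13^1 = 13, 13^2 = 28, 13^4 = 32, 13^8 = 37, 13^16 = 6, 13^32 = 36
Test divisors in increasing order:
  k=1: 13^1 = 13 mod 47
  k=2: 13^2 = 28 mod 47
  k=23: 13^23 = 6 * 32 * 28 * 13 = 46 mod 47
  k=46: 13^46 = 36 * 37 * 32 * 28 = 1 mod 47  <- first divisor giving 1
Order = 46

46


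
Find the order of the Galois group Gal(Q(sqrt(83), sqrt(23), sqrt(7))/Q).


The 3 square roots of distinct primes are multiplicatively independent over Q,
so [K:Q] = 2^3 and Gal(K/Q) is isomorphic to (Z/2Z)^3.
|Gal| = 2^3 = 8

8


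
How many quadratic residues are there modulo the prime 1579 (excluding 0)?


For prime p, the number of non-zero quadratic residues is (p-1)/2.
= (1579-1)/2
= 789

789


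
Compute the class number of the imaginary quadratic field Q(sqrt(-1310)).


K = Q(sqrt(-1310)). d mod 4 = 2, so D = disc(K) = 4d = -5240
h(K) equals the number of primitive reduced positive-definite forms (a, b, c) = a*x^2 + b*x*y + c*y^2 with b^2 - 4ac = D,
where reduced means |b| <= a <= c, with b >= 0 whenever |b| = a or a = c, and primitive means gcd(a, b, c) = 1.
Reduced forces 3a^2 <= |D| = 5240, so 1 <= a <= 41; b must have the parity of D, and c = (b^2 - D)/(4a) must be an integer >= a.
Enumerate a = 1..41, b in [-a, a]:
  a=1: (1, 0, 1310)  [1]
  a=2: (2, 0, 655)  [1]
  a=3: (3, -2, 437), (3, 2, 437)  [2]
  a=4: none
  a=5: (5, 0, 262)  [1]
  a=6: (6, -4, 219), (6, 4, 219)  [2]
  a=7..8: none
  a=9: (9, -4, 146), (9, 4, 146)  [2]
  a=10: (10, 0, 131)  [1]
  a=11..12: none
  a=13: (13, -8, 102), (13, 8, 102)  [2]
  a=14: none
  a=15: (15, -10, 89), (15, 10, 89)  [2]
  a=16: none
  a=17: (17, -8, 78), (17, 8, 78)  [2]
  a=18: (18, -4, 73), (18, 4, 73)  [2]
  a=19: (19, -2, 69), (19, 2, 69)  [2]
  a=20..22: none
  a=23: (23, -2, 57), (23, 2, 57)  [2]
  a=24..25: none
  a=26: (26, -8, 51), (26, 8, 51)  [2]
  a=27: (27, -22, 53), (27, 22, 53)  [2]
  a=28: none
  a=29: (29, -26, 51), (29, 26, 51)  [2]
  a=30: (30, -20, 47), (30, 20, 47)  [2]
  a=31..33: none
  a=34: (34, -8, 39), (34, 8, 39)  [2]
  a=35..37: none
  a=38: (38, -36, 43), (38, 36, 43)  [2]
  a=39: (39, -34, 41), (39, 34, 41)  [2]
  a=40..41: none
Total reduced forms: 1 + 1 + 2 + 1 + 2 + 2 + 1 + 2 + 2 + 2 + 2 + 2 + 2 + 2 + 2 + 2 + 2 + 2 + 2 + 2 = 36
h = 36

36


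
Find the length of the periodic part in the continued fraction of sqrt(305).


Run the CF algorithm for sqrt(305).
a_0 = floor(sqrt(305)) = 17; set m_0=0, q_0=1.
Recurrence: m' = q*a - m,  q' = (d - m'^2)/q,  a' = floor((a_0 + m')/q').
  step 1: m=17, q=16, a=2
  step 2: m=15, q=5, a=6
  step 3: m=15, q=16, a=2
  step 4: m=17, q=1, a=34
a_4 = 2*a_0 = 34, so the period closes here.
sqrt(305) = [17; 2, 6, 2, 34]
Period length = 4

4


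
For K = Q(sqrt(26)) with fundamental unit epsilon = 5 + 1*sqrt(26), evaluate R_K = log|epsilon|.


epsilon = 5 + 1*sqrt(26)
= 10.0990
R = ln(10.0990)
= 2.3124

2.3124


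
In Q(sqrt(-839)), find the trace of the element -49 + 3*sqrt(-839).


Tr(a + b*sqrt(d)) = (a + b*sqrt(d)) + (a - b*sqrt(d)) = 2a
= 2 * (-49)
= -98

-98


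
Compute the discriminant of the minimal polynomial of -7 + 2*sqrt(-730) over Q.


The element -7 + 2*sqrt(-730) has minimal polynomial:
x^2 + 14*x + 2969
Discriminant = (14)^2 - 4*(2969)
= 196 - 11876
= -11680

-11680


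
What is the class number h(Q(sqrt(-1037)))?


K = Q(sqrt(-1037)). d mod 4 = 3, so D = disc(K) = 4d = -4148
h(K) equals the number of primitive reduced positive-definite forms (a, b, c) = a*x^2 + b*x*y + c*y^2 with b^2 - 4ac = D,
where reduced means |b| <= a <= c, with b >= 0 whenever |b| = a or a = c, and primitive means gcd(a, b, c) = 1.
Reduced forces 3a^2 <= |D| = 4148, so 1 <= a <= 37; b must have the parity of D, and c = (b^2 - D)/(4a) must be an integer >= a.
Enumerate a = 1..37, b in [-a, a]:
  a=1: (1, 0, 1037)  [1]
  a=2: (2, 2, 519)  [1]
  a=3: (3, -2, 346), (3, 2, 346)  [2]
  a=4..5: none
  a=6: (6, -2, 173), (6, 2, 173)  [2]
  a=7..8: none
  a=9: (9, -8, 117), (9, 8, 117)  [2]
  a=10..12: none
  a=13: (13, -8, 81), (13, 8, 81)  [2]
  a=14..16: none
  a=17: (17, 0, 61)  [1]
  a=18: (18, -10, 59), (18, 10, 59)  [2]
  a=19..25: none
  a=26: (26, -18, 43), (26, 18, 43)  [2]
  a=27: (27, -8, 39), (27, 8, 39)  [2]
  a=28: none
  a=29: (29, -12, 37), (29, 12, 37)  [2]
  a=30..33: none
  a=34: (34, 34, 39)  [1]
  a=35..37: none
Total reduced forms: 1 + 1 + 2 + 2 + 2 + 2 + 1 + 2 + 2 + 2 + 2 + 1 = 20
h = 20

20


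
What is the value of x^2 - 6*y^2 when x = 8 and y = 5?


x^2 - d*y^2
= 8^2 - 6*5^2
= 64 - 150
= -86

-86


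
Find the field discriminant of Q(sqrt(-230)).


For K = Q(sqrt(d)) with d squarefree: disc(K) = d if d = 1 mod 4, and disc(K) = 4d if d = 2 or 3 mod 4.
Here d = -230, and d mod 4 = 2.
d = 2 mod 4, not 1 (O_K = Z[sqrt(d)]), so disc(K) = 4d = 4 * (-230) = -920

-920


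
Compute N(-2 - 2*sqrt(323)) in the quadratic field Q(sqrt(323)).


N(a + b*sqrt(d)) = a^2 - d*b^2
= (-2)^2 - (323)*(-2)^2
= 4 - 1292
= -1288

-1288


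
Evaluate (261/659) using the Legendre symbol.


p = 659 is prime, so compute (261/659) with the reciprocity algorithm (Jacobi-symbol steps: pull out 2s via (2/n), flip via reciprocity, reduce):
  reciprocity: (261/659) -> +(659/261)
  reduce: (137/261)
  reciprocity: (137/261) -> +(261/137)
  reduce: (124/137)
  pull out 2: (2/137) = +1  (since 137 mod 8 = 1)
  pull out 2: (2/137) = +1  (since 137 mod 8 = 1)
  reciprocity: (31/137) -> +(137/31)
  reduce: (13/31)
  reciprocity: (13/31) -> +(31/13)
  reduce: (5/13)
  reciprocity: (5/13) -> +(13/5)
  reduce: (3/5)
  reciprocity: (3/5) -> +(5/3)
  reduce: (2/3)
  pull out 2: (2/3) = -1  (since 3 mod 8 = 3)
  (1/3) = 1
Product of signs = -1
(261/659) = -1

-1


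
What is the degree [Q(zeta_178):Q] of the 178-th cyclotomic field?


The degree equals Euler's totient phi(178).
178 = 2 * 89
phi(178) = 88

88


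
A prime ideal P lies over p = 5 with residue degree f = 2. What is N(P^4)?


N(P^a) = p^(a*f)
= 5^(4*2)
= 5^8
= 390625

390625
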